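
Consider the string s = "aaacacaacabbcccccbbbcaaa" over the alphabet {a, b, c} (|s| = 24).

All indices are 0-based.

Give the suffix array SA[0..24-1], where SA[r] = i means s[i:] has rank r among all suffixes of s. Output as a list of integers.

[23, 22, 21, 0, 6, 1, 9, 4, 7, 2, 17, 18, 10, 19, 11, 20, 5, 8, 3, 16, 15, 14, 13, 12]

rank | idx | suffix
   0 |  23 | a
   1 |  22 | aa
   2 |  21 | aaa
   3 |   0 | aaacacaacabbcccccbbbcaaa
   4 |   6 | aacabbcccccbbbcaaa
   5 |   1 | aacacaacabbcccccbbbcaaa
   6 |   9 | abbcccccbbbcaaa
   7 |   4 | acaacabbcccccbbbcaaa
   8 |   7 | acabbcccccbbbcaaa
   9 |   2 | acacaacabbcccccbbbcaaa
  10 |  17 | bbbcaaa
  11 |  18 | bbcaaa
  12 |  10 | bbcccccbbbcaaa
  13 |  19 | bcaaa
  14 |  11 | bcccccbbbcaaa
  15 |  20 | caaa
  16 |   5 | caacabbcccccbbbcaaa
  17 |   8 | cabbcccccbbbcaaa
  18 |   3 | cacaacabbcccccbbbcaaa
  19 |  16 | cbbbcaaa
  20 |  15 | ccbbbcaaa
  21 |  14 | cccbbbcaaa
  22 |  13 | ccccbbbcaaa
  23 |  12 | cccccbbbcaaa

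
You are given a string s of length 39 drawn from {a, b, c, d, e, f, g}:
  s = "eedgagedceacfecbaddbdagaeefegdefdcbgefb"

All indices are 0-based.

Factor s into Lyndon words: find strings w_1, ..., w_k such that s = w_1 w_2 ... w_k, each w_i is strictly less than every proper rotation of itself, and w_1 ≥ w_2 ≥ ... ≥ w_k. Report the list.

emit factor 1: 'e' (i=0, period=1)
emit factor 2: 'e' (i=1, period=1)
emit factor 3: 'dg' (i=2, period=2)
emit factor 4: 'agedce' (i=4, period=6)
emit factor 5: 'acfecbaddbdagaeefegdefdcbgefb' (i=10, period=29)

["e", "e", "dg", "agedce", "acfecbaddbdagaeefegdefdcbgefb"]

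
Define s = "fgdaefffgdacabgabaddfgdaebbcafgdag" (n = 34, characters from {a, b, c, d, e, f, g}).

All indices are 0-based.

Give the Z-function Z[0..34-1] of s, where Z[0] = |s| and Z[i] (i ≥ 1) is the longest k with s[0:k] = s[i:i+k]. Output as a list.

[34, 0, 0, 0, 0, 1, 1, 4, 0, 0, 0, 0, 0, 0, 0, 0, 0, 0, 0, 0, 5, 0, 0, 0, 0, 0, 0, 0, 0, 4, 0, 0, 0, 0]

Z[0]=34
i=1: fresh scan; Z[1]=0
i=2: fresh scan; Z[2]=0
i=3: fresh scan; Z[3]=0
i=4: fresh scan; Z[4]=0
i=5: fresh scan; Z[5]=1 scan→box=[5,6)
i=6: fresh scan; Z[6]=1 scan→box=[6,7)
i=7: fresh scan; Z[7]=4 scan→box=[7,11)
i=8: min(r-i=3, Z[1]=0)=0; Z[8]=0
i=9: min(r-i=2, Z[2]=0)=0; Z[9]=0
i=10: min(r-i=1, Z[3]=0)=0; Z[10]=0
i=11: fresh scan; Z[11]=0
i=12: fresh scan; Z[12]=0
i=13: fresh scan; Z[13]=0
i=14: fresh scan; Z[14]=0
i=15: fresh scan; Z[15]=0
i=16: fresh scan; Z[16]=0
i=17: fresh scan; Z[17]=0
i=18: fresh scan; Z[18]=0
i=19: fresh scan; Z[19]=0
i=20: fresh scan; Z[20]=5 scan→box=[20,25)
i=21: min(r-i=4, Z[1]=0)=0; Z[21]=0
i=22: min(r-i=3, Z[2]=0)=0; Z[22]=0
i=23: min(r-i=2, Z[3]=0)=0; Z[23]=0
i=24: min(r-i=1, Z[4]=0)=0; Z[24]=0
i=25: fresh scan; Z[25]=0
i=26: fresh scan; Z[26]=0
i=27: fresh scan; Z[27]=0
i=28: fresh scan; Z[28]=0
i=29: fresh scan; Z[29]=4 scan→box=[29,33)
i=30: min(r-i=3, Z[1]=0)=0; Z[30]=0
i=31: min(r-i=2, Z[2]=0)=0; Z[31]=0
i=32: min(r-i=1, Z[3]=0)=0; Z[32]=0
i=33: fresh scan; Z[33]=0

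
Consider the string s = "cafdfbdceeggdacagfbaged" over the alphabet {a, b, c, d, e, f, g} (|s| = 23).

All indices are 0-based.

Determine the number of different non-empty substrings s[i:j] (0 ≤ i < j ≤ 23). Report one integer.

257

rank | idx | suffix
   0 |  13 | acagfbaged
   1 |   1 | afdfbdceeggdacagfbaged
   2 |  19 | aged
   3 |  15 | agfbaged
   4 |  18 | baged
   5 |   5 | bdceeggdacagfbaged
   6 |   0 | cafdfbdceeggdacagfbaged
   7 |  14 | cagfbaged
   8 |   7 | ceeggdacagfbaged
   9 |  22 | d
  10 |  12 | dacagfbaged
  11 |   6 | dceeggdacagfbaged
  12 |   3 | dfbdceeggdacagfbaged
  13 |  21 | ed
  14 |   8 | eeggdacagfbaged
  15 |   9 | eggdacagfbaged
  16 |  17 | fbaged
  17 |   4 | fbdceeggdacagfbaged
  18 |   2 | fdfbdceeggdacagfbaged
  19 |  11 | gdacagfbaged
  20 |  20 | ged
  21 |  16 | gfbaged
  22 |  10 | ggdacagfbaged

SA = [13, 1, 19, 15, 18, 5, 0, 14, 7, 22, 12, 6, 3, 21, 8, 9, 17, 4, 2, 11, 20, 16, 10]
i: (SA[i-1],SA[i]) lcp shared
  1: (13,1) 1 'a'
  2: (1,19) 1 'a'
  3: (19,15) 2 'ag'
  4: (15,18) 0 ''
  5: (18,5) 1 'b'
  6: (5,0) 0 ''
  7: (0,14) 2 'ca'
  8: (14,7) 1 'c'
  9: (7,22) 0 ''
  10: (22,12) 1 'd'
  11: (12,6) 1 'd'
  12: (6,3) 1 'd'
  13: (3,21) 0 ''
  14: (21,8) 1 'e'
  15: (8,9) 1 'e'
  16: (9,17) 0 ''
  17: (17,4) 2 'fb'
  18: (4,2) 1 'f'
  19: (2,11) 0 ''
  20: (11,20) 1 'g'
  21: (20,16) 1 'g'
  22: (16,10) 1 'g'

n(n+1)/2 = 23·24/2 = 276
Σ LCP = 0 + 1 + 1 + 2 + 0 + 1 + 0 + 2 + 1 + 0 + 1 + 1 + 1 + 0 + 1 + 1 + 0 + 2 + 1 + 0 + 1 + 1 + 1 = 19
distinct = 276 − 19 = 257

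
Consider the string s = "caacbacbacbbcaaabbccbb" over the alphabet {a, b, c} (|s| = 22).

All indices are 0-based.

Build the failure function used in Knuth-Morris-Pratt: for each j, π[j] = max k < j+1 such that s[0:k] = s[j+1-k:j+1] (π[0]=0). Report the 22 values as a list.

π[0] = 0
j=1 s[j]='a': π[1]=0 (border '')
j=2 s[j]='a': π[2]=0 (border '')
j=3 s[j]='c': π[3]=1 (border 'c')
j=4 s[j]='b': k: 1→0; π[4]=0 (border '')
j=5 s[j]='a': π[5]=0 (border '')
j=6 s[j]='c': π[6]=1 (border 'c')
j=7 s[j]='b': k: 1→0; π[7]=0 (border '')
j=8 s[j]='a': π[8]=0 (border '')
j=9 s[j]='c': π[9]=1 (border 'c')
j=10 s[j]='b': k: 1→0; π[10]=0 (border '')
j=11 s[j]='b': π[11]=0 (border '')
j=12 s[j]='c': π[12]=1 (border 'c')
j=13 s[j]='a': π[13]=2 (border 'ca')
j=14 s[j]='a': π[14]=3 (border 'caa')
j=15 s[j]='a': k: 3→0; π[15]=0 (border '')
j=16 s[j]='b': π[16]=0 (border '')
j=17 s[j]='b': π[17]=0 (border '')
j=18 s[j]='c': π[18]=1 (border 'c')
j=19 s[j]='c': k: 1→0; π[19]=1 (border 'c')
j=20 s[j]='b': k: 1→0; π[20]=0 (border '')
j=21 s[j]='b': π[21]=0 (border '')

[0, 0, 0, 1, 0, 0, 1, 0, 0, 1, 0, 0, 1, 2, 3, 0, 0, 0, 1, 1, 0, 0]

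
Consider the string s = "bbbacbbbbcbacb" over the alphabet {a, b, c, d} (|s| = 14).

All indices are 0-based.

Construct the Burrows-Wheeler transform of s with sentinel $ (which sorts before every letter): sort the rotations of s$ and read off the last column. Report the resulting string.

bbbccbb$cbbbaba

rank  rotation         last
    0  $bbbacbbbbcbacb  b
    1  acb$bbbacbbbbcb  b
    2  acbbbbcbacb$bbb  b
    3  b$bbbacbbbbcbac  c
    4  bacb$bbbacbbbbc  c
    5  bacbbbbcbacb$bb  b
    6  bbacbbbbcbacb$b  b
    7  bbbacbbbbcbacb$  $
    8  bbbbcbacb$bbbac  c
    9  bbbcbacb$bbbacb  b
   10  bbcbacb$bbbacbb  b
   11  bcbacb$bbbacbbb  b
   12  cb$bbbacbbbbcba  a
   13  cbacb$bbbacbbbb  b
   14  cbbbbcbacb$bbba  a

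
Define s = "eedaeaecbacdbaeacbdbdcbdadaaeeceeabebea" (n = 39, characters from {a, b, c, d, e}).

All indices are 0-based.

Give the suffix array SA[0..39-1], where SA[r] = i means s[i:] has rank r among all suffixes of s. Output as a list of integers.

[38, 26, 33, 15, 9, 24, 13, 3, 5, 27, 8, 12, 22, 17, 19, 36, 34, 7, 21, 16, 10, 30, 25, 23, 2, 11, 18, 20, 37, 32, 14, 4, 35, 6, 29, 1, 31, 28, 0]

rank→(start, suffix):
  0 → (38, 'a')
  1 → (26, 'aaeeceeabebea')
  2 → (33, 'abebea')
  3 → (15, 'acbdbdcbdadaaeeceeabebea')
  4 → (9, 'acdbaeacbdbdcbdadaaeeceeabebea')
  5 → (24, 'adaaeeceeabebea')
  6 → (13, 'aeacbdbdcbdadaaeeceeabebea')
  7 → (3, 'aeaecbacdbaeacbdbdcbdadaaeeceeabebea')
  8 → (5, 'aecbacdbaeacbdbdcbdadaaeeceeabebea')
  9 → (27, 'aeeceeabebea')
  10 → (8, 'bacdbaeacbdbdcbdadaaeeceeabebea')
  11 → (12, 'baeacbdbdcbdadaaeeceeabebea')
  12 → (22, 'bdadaaeeceeabebea')
  13 → (17, 'bdbdcbdadaaeeceeabebea')
  14 → (19, 'bdcbdadaaeeceeabebea')
  15 → (36, 'bea')
  16 → (34, 'bebea')
  17 → (7, 'cbacdbaeacbdbdcbdadaaeeceeabebea')
  18 → (21, 'cbdadaaeeceeabebea')
  19 → (16, 'cbdbdcbdadaaeeceeabebea')
  20 → (10, 'cdbaeacbdbdcbdadaaeeceeabebea')
  21 → (30, 'ceeabebea')
  22 → (25, 'daaeeceeabebea')
  23 → (23, 'dadaaeeceeabebea')
  24 → (2, 'daeaecbacdbaeacbdbdcbdadaaeeceeabebea')
  25 → (11, 'dbaeacbdbdcbdadaaeeceeabebea')
  26 → (18, 'dbdcbdadaaeeceeabebea')
  27 → (20, 'dcbdadaaeeceeabebea')
  28 → (37, 'ea')
  29 → (32, 'eabebea')
  30 → (14, 'eacbdbdcbdadaaeeceeabebea')
  31 → (4, 'eaecbacdbaeacbdbdcbdadaaeeceeabebea')
  32 → (35, 'ebea')
  33 → (6, 'ecbacdbaeacbdbdcbdadaaeeceeabebea')
  34 → (29, 'eceeabebea')
  35 → (1, 'edaeaecbacdbaeacbdbdcbdadaaeeceeabebea')
  36 → (31, 'eeabebea')
  37 → (28, 'eeceeabebea')
  38 → (0, 'eedaeaecbacdbaeacbdbdcbdadaaeeceeabebea')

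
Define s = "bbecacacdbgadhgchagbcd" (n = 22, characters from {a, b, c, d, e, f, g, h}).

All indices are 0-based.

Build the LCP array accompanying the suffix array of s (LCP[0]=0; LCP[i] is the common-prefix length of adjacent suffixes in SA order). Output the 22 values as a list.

rank→(start, suffix):
  0 → (4, 'acacdbgadhgchagbcd')
  1 → (6, 'acdbgadhgchagbcd')
  2 → (11, 'adhgchagbcd')
  3 → (17, 'agbcd')
  4 → (0, 'bbecacacdbgadhgchagbcd')
  5 → (19, 'bcd')
  6 → (1, 'becacacdbgadhgchagbcd')
  7 → (9, 'bgadhgchagbcd')
  8 → (3, 'cacacdbgadhgchagbcd')
  9 → (5, 'cacdbgadhgchagbcd')
  10 → (20, 'cd')
  11 → (7, 'cdbgadhgchagbcd')
  12 → (15, 'chagbcd')
  13 → (21, 'd')
  14 → (8, 'dbgadhgchagbcd')
  15 → (12, 'dhgchagbcd')
  16 → (2, 'ecacacdbgadhgchagbcd')
  17 → (10, 'gadhgchagbcd')
  18 → (18, 'gbcd')
  19 → (14, 'gchagbcd')
  20 → (16, 'hagbcd')
  21 → (13, 'hgchagbcd')

SA = [4, 6, 11, 17, 0, 19, 1, 9, 3, 5, 20, 7, 15, 21, 8, 12, 2, 10, 18, 14, 16, 13]
[i] adj suffixes → lcp
  [1] 4/6 → 2 ('ac')
  [2] 6/11 → 1 ('a')
  [3] 11/17 → 1 ('a')
  [4] 17/0 → 0 ('')
  [5] 0/19 → 1 ('b')
  [6] 19/1 → 1 ('b')
  [7] 1/9 → 1 ('b')
  [8] 9/3 → 0 ('')
  [9] 3/5 → 3 ('cac')
  [10] 5/20 → 1 ('c')
  [11] 20/7 → 2 ('cd')
  [12] 7/15 → 1 ('c')
  [13] 15/21 → 0 ('')
  [14] 21/8 → 1 ('d')
  [15] 8/12 → 1 ('d')
  [16] 12/2 → 0 ('')
  [17] 2/10 → 0 ('')
  [18] 10/18 → 1 ('g')
  [19] 18/14 → 1 ('g')
  [20] 14/16 → 0 ('')
  [21] 16/13 → 1 ('h')

[0, 2, 1, 1, 0, 1, 1, 1, 0, 3, 1, 2, 1, 0, 1, 1, 0, 0, 1, 1, 0, 1]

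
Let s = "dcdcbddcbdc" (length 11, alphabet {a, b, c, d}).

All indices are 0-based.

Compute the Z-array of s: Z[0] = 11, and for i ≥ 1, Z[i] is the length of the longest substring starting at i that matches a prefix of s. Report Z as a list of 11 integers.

Z[0]=11
i=1: fresh scan; Z[1]=0
i=2: fresh scan; Z[2]=2 scan→box=[2,4)
i=3: min(r-i=1, Z[1]=0)=0; Z[3]=0
i=4: fresh scan; Z[4]=0
i=5: fresh scan; Z[5]=1 scan→box=[5,6)
i=6: fresh scan; Z[6]=2 scan→box=[6,8)
i=7: min(r-i=1, Z[1]=0)=0; Z[7]=0
i=8: fresh scan; Z[8]=0
i=9: fresh scan; Z[9]=2 scan→box=[9,11)
i=10: min(r-i=1, Z[1]=0)=0; Z[10]=0

[11, 0, 2, 0, 0, 1, 2, 0, 0, 2, 0]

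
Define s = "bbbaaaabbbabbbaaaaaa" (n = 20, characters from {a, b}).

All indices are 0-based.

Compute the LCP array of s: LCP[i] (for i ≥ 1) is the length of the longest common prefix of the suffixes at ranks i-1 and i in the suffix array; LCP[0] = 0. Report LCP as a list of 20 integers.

sorted suffixes:
  #0 SA[0]=19  'a'
  #1 SA[1]=18  'aa'
  #2 SA[2]=17  'aaa'
  #3 SA[3]=16  'aaaa'
  #4 SA[4]=15  'aaaaa'
  #5 SA[5]=14  'aaaaaa'
  #6 SA[6]=3  'aaaabbbabbbaaaaaa'
  #7 SA[7]=4  'aaabbbabbbaaaaaa'
  #8 SA[8]=5  'aabbbabbbaaaaaa'
  #9 SA[9]=10  'abbbaaaaaa'
  #10 SA[10]=6  'abbbabbbaaaaaa'
  #11 SA[11]=13  'baaaaaa'
  #12 SA[12]=2  'baaaabbbabbbaaaaaa'
  #13 SA[13]=9  'babbbaaaaaa'
  #14 SA[14]=12  'bbaaaaaa'
  #15 SA[15]=1  'bbaaaabbbabbbaaaaaa'
  #16 SA[16]=8  'bbabbbaaaaaa'
  #17 SA[17]=11  'bbbaaaaaa'
  #18 SA[18]=0  'bbbaaaabbbabbbaaaaaa'
  #19 SA[19]=7  'bbbabbbaaaaaa'

SA = [19, 18, 17, 16, 15, 14, 3, 4, 5, 10, 6, 13, 2, 9, 12, 1, 8, 11, 0, 7]
i: (SA[i-1],SA[i]) lcp shared
  1: (19,18) 1 'a'
  2: (18,17) 2 'aa'
  3: (17,16) 3 'aaa'
  4: (16,15) 4 'aaaa'
  5: (15,14) 5 'aaaaa'
  6: (14,3) 4 'aaaa'
  7: (3,4) 3 'aaa'
  8: (4,5) 2 'aa'
  9: (5,10) 1 'a'
  10: (10,6) 5 'abbba'
  11: (6,13) 0 ''
  12: (13,2) 5 'baaaa'
  13: (2,9) 2 'ba'
  14: (9,12) 1 'b'
  15: (12,1) 6 'bbaaaa'
  16: (1,8) 3 'bba'
  17: (8,11) 2 'bb'
  18: (11,0) 7 'bbbaaaa'
  19: (0,7) 4 'bbba'

[0, 1, 2, 3, 4, 5, 4, 3, 2, 1, 5, 0, 5, 2, 1, 6, 3, 2, 7, 4]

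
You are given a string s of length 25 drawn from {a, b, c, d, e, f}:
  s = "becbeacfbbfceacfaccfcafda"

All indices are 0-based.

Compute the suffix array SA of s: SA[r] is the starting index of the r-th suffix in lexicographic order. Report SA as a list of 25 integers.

rank | idx | suffix
   0 |  24 | a
   1 |  16 | accfcafda
   2 |  13 | acfaccfcafda
   3 |   5 | acfbbfceacfaccfcafda
   4 |  21 | afda
   5 |   8 | bbfceacfaccfcafda
   6 |   3 | beacfbbfceacfaccfcafda
   7 |   0 | becbeacfbbfceacfaccfcafda
   8 |   9 | bfceacfaccfcafda
   9 |  20 | cafda
  10 |   2 | cbeacfbbfceacfaccfcafda
  11 |  17 | ccfcafda
  12 |  11 | ceacfaccfcafda
  13 |  14 | cfaccfcafda
  14 |   6 | cfbbfceacfaccfcafda
  15 |  18 | cfcafda
  16 |  23 | da
  17 |  12 | eacfaccfcafda
  18 |   4 | eacfbbfceacfaccfcafda
  19 |   1 | ecbeacfbbfceacfaccfcafda
  20 |  15 | faccfcafda
  21 |   7 | fbbfceacfaccfcafda
  22 |  19 | fcafda
  23 |  10 | fceacfaccfcafda
  24 |  22 | fda

[24, 16, 13, 5, 21, 8, 3, 0, 9, 20, 2, 17, 11, 14, 6, 18, 23, 12, 4, 1, 15, 7, 19, 10, 22]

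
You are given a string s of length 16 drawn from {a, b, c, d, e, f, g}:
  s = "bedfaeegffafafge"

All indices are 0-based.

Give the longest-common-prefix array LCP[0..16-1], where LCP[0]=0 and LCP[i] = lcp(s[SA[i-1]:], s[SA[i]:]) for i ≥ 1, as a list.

[0, 1, 2, 0, 0, 0, 1, 1, 1, 0, 2, 3, 1, 1, 0, 1]

rank | idx | suffix
   0 |   4 | aeegffafafge
   1 |  10 | afafge
   2 |  12 | afge
   3 |   0 | bedfaeegffafafge
   4 |   2 | dfaeegffafafge
   5 |  15 | e
   6 |   1 | edfaeegffafafge
   7 |   5 | eegffafafge
   8 |   6 | egffafafge
   9 |   3 | faeegffafafge
  10 |   9 | fafafge
  11 |  11 | fafge
  12 |   8 | ffafafge
  13 |  13 | fge
  14 |  14 | ge
  15 |   7 | gffafafge

SA = [4, 10, 12, 0, 2, 15, 1, 5, 6, 3, 9, 11, 8, 13, 14, 7]
[i] adj suffixes → lcp
  [1] 4/10 → 1 ('a')
  [2] 10/12 → 2 ('af')
  [3] 12/0 → 0 ('')
  [4] 0/2 → 0 ('')
  [5] 2/15 → 0 ('')
  [6] 15/1 → 1 ('e')
  [7] 1/5 → 1 ('e')
  [8] 5/6 → 1 ('e')
  [9] 6/3 → 0 ('')
  [10] 3/9 → 2 ('fa')
  [11] 9/11 → 3 ('faf')
  [12] 11/8 → 1 ('f')
  [13] 8/13 → 1 ('f')
  [14] 13/14 → 0 ('')
  [15] 14/7 → 1 ('g')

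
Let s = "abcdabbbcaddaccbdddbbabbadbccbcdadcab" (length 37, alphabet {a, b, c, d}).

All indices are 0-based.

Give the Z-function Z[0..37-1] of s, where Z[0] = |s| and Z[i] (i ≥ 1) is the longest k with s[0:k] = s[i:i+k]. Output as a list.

Z[0]=37
i=1: outside box; Z[1]=0
i=2: outside box; Z[2]=0
i=3: outside box; Z[3]=0
i=4: outside box; Z[4]=2 extend→box=[4,6)
i=5: min(r-i=1, Z[1]=0)=0; Z[5]=0
i=6: outside box; Z[6]=0
i=7: outside box; Z[7]=0
i=8: outside box; Z[8]=0
i=9: outside box; Z[9]=1 extend→box=[9,10)
i=10: outside box; Z[10]=0
i=11: outside box; Z[11]=0
i=12: outside box; Z[12]=1 extend→box=[12,13)
i=13: outside box; Z[13]=0
i=14: outside box; Z[14]=0
i=15: outside box; Z[15]=0
i=16: outside box; Z[16]=0
i=17: outside box; Z[17]=0
i=18: outside box; Z[18]=0
i=19: outside box; Z[19]=0
i=20: outside box; Z[20]=0
i=21: outside box; Z[21]=2 extend→box=[21,23)
i=22: min(r-i=1, Z[1]=0)=0; Z[22]=0
i=23: outside box; Z[23]=0
i=24: outside box; Z[24]=1 extend→box=[24,25)
i=25: outside box; Z[25]=0
i=26: outside box; Z[26]=0
i=27: outside box; Z[27]=0
i=28: outside box; Z[28]=0
i=29: outside box; Z[29]=0
i=30: outside box; Z[30]=0
i=31: outside box; Z[31]=0
i=32: outside box; Z[32]=1 extend→box=[32,33)
i=33: outside box; Z[33]=0
i=34: outside box; Z[34]=0
i=35: outside box; Z[35]=2 extend→box=[35,37)
i=36: min(r-i=1, Z[1]=0)=0; Z[36]=0

[37, 0, 0, 0, 2, 0, 0, 0, 0, 1, 0, 0, 1, 0, 0, 0, 0, 0, 0, 0, 0, 2, 0, 0, 1, 0, 0, 0, 0, 0, 0, 0, 1, 0, 0, 2, 0]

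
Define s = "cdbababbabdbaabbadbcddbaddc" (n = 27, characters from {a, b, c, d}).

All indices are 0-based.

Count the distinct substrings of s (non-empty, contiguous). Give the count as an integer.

332

sorted suffixes:
  #0 SA[0]=12  'aabbadbcddbaddc'
  #1 SA[1]=3  'ababbabdbaabbadbcddbaddc'
  #2 SA[2]=5  'abbabdbaabbadbcddbaddc'
  #3 SA[3]=13  'abbadbcddbaddc'
  #4 SA[4]=8  'abdbaabbadbcddbaddc'
  #5 SA[5]=16  'adbcddbaddc'
  #6 SA[6]=23  'addc'
  #7 SA[7]=11  'baabbadbcddbaddc'
  #8 SA[8]=2  'bababbabdbaabbadbcddbaddc'
  #9 SA[9]=4  'babbabdbaabbadbcddbaddc'
  #10 SA[10]=7  'babdbaabbadbcddbaddc'
  #11 SA[11]=15  'badbcddbaddc'
  #12 SA[12]=22  'baddc'
  #13 SA[13]=6  'bbabdbaabbadbcddbaddc'
  #14 SA[14]=14  'bbadbcddbaddc'
  #15 SA[15]=18  'bcddbaddc'
  #16 SA[16]=9  'bdbaabbadbcddbaddc'
  #17 SA[17]=26  'c'
  #18 SA[18]=0  'cdbababbabdbaabbadbcddbaddc'
  #19 SA[19]=19  'cddbaddc'
  #20 SA[20]=10  'dbaabbadbcddbaddc'
  #21 SA[21]=1  'dbababbabdbaabbadbcddbaddc'
  #22 SA[22]=21  'dbaddc'
  #23 SA[23]=17  'dbcddbaddc'
  #24 SA[24]=25  'dc'
  #25 SA[25]=20  'ddbaddc'
  #26 SA[26]=24  'ddc'

SA = [12, 3, 5, 13, 8, 16, 23, 11, 2, 4, 7, 15, 22, 6, 14, 18, 9, 26, 0, 19, 10, 1, 21, 17, 25, 20, 24]
rank  pair      lcp
   1  s[12:],s[3:]  1  'a'
   2  s[3:],s[5:]  2  'ab'
   3  s[5:],s[13:]  4  'abba'
   4  s[13:],s[8:]  2  'ab'
   5  s[8:],s[16:]  1  'a'
   6  s[16:],s[23:]  2  'ad'
   7  s[23:],s[11:]  0  ''
   8  s[11:],s[2:]  2  'ba'
   9  s[2:],s[4:]  3  'bab'
  10  s[4:],s[7:]  3  'bab'
  11  s[7:],s[15:]  2  'ba'
  12  s[15:],s[22:]  3  'bad'
  13  s[22:],s[6:]  1  'b'
  14  s[6:],s[14:]  3  'bba'
  15  s[14:],s[18:]  1  'b'
  16  s[18:],s[9:]  1  'b'
  17  s[9:],s[26:]  0  ''
  18  s[26:],s[0:]  1  'c'
  19  s[0:],s[19:]  2  'cd'
  20  s[19:],s[10:]  0  ''
  21  s[10:],s[1:]  3  'dba'
  22  s[1:],s[21:]  3  'dba'
  23  s[21:],s[17:]  2  'db'
  24  s[17:],s[25:]  1  'd'
  25  s[25:],s[20:]  1  'd'
  26  s[20:],s[24:]  2  'dd'

n(n+1)/2 = 27·28/2 = 378
Σ LCP = 0 + 1 + 2 + 4 + 2 + 1 + 2 + 0 + 2 + 3 + 3 + 2 + 3 + 1 + 3 + 1 + 1 + 0 + 1 + 2 + 0 + 3 + 3 + 2 + 1 + 1 + 2 = 46
distinct = 378 − 46 = 332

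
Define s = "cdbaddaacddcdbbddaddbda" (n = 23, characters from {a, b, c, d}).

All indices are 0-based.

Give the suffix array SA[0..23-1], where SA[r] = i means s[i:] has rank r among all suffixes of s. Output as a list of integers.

rank→(start, suffix):
  0 → (22, 'a')
  1 → (6, 'aacddcdbbddaddbda')
  2 → (7, 'acddcdbbddaddbda')
  3 → (3, 'addaacddcdbbddaddbda')
  4 → (17, 'addbda')
  5 → (2, 'baddaacddcdbbddaddbda')
  6 → (13, 'bbddaddbda')
  7 → (20, 'bda')
  8 → (14, 'bddaddbda')
  9 → (0, 'cdbaddaacddcdbbddaddbda')
  10 → (11, 'cdbbddaddbda')
  11 → (8, 'cddcdbbddaddbda')
  12 → (21, 'da')
  13 → (5, 'daacddcdbbddaddbda')
  14 → (16, 'daddbda')
  15 → (1, 'dbaddaacddcdbbddaddbda')
  16 → (12, 'dbbddaddbda')
  17 → (19, 'dbda')
  18 → (10, 'dcdbbddaddbda')
  19 → (4, 'ddaacddcdbbddaddbda')
  20 → (15, 'ddaddbda')
  21 → (18, 'ddbda')
  22 → (9, 'ddcdbbddaddbda')

[22, 6, 7, 3, 17, 2, 13, 20, 14, 0, 11, 8, 21, 5, 16, 1, 12, 19, 10, 4, 15, 18, 9]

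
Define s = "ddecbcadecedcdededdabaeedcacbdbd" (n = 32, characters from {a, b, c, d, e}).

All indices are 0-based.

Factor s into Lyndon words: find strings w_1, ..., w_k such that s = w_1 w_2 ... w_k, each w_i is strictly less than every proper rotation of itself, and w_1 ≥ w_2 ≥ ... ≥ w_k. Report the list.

emit factor 1: 'dde' (i=0, period=3)
emit factor 2: 'c' (i=3, period=1)
emit factor 3: 'bc' (i=4, period=2)
emit factor 4: 'adecedcdededd' (i=6, period=13)
emit factor 5: 'abaeedcacbdbd' (i=19, period=13)

["dde", "c", "bc", "adecedcdededd", "abaeedcacbdbd"]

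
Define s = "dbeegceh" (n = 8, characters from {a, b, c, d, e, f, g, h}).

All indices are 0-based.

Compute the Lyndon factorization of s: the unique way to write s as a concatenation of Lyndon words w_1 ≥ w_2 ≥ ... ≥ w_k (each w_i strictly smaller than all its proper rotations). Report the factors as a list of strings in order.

["d", "beegceh"]

emit factor 1: 'd' (i=0, period=1)
emit factor 2: 'beegceh' (i=1, period=7)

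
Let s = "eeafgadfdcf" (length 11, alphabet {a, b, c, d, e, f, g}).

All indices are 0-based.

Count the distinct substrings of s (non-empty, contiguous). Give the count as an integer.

sorted suffixes:
  #0 SA[0]=5  'adfdcf'
  #1 SA[1]=2  'afgadfdcf'
  #2 SA[2]=9  'cf'
  #3 SA[3]=8  'dcf'
  #4 SA[4]=6  'dfdcf'
  #5 SA[5]=1  'eafgadfdcf'
  #6 SA[6]=0  'eeafgadfdcf'
  #7 SA[7]=10  'f'
  #8 SA[8]=7  'fdcf'
  #9 SA[9]=3  'fgadfdcf'
  #10 SA[10]=4  'gadfdcf'

SA = [5, 2, 9, 8, 6, 1, 0, 10, 7, 3, 4]
i: (SA[i-1],SA[i]) lcp shared
  1: (5,2) 1 'a'
  2: (2,9) 0 ''
  3: (9,8) 0 ''
  4: (8,6) 1 'd'
  5: (6,1) 0 ''
  6: (1,0) 1 'e'
  7: (0,10) 0 ''
  8: (10,7) 1 'f'
  9: (7,3) 1 'f'
  10: (3,4) 0 ''

n(n+1)/2 = 11·12/2 = 66
Σ LCP = 0 + 1 + 0 + 0 + 1 + 0 + 1 + 0 + 1 + 1 + 0 = 5
distinct = 66 − 5 = 61

61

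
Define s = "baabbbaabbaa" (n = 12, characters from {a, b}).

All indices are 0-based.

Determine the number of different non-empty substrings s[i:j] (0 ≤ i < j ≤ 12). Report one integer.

rank→(start, suffix):
  0 → (11, 'a')
  1 → (10, 'aa')
  2 → (6, 'aabbaa')
  3 → (1, 'aabbbaabbaa')
  4 → (7, 'abbaa')
  5 → (2, 'abbbaabbaa')
  6 → (9, 'baa')
  7 → (5, 'baabbaa')
  8 → (0, 'baabbbaabbaa')
  9 → (8, 'bbaa')
  10 → (4, 'bbaabbaa')
  11 → (3, 'bbbaabbaa')

SA = [11, 10, 6, 1, 7, 2, 9, 5, 0, 8, 4, 3]
[i] adj suffixes → lcp
  [1] 11/10 → 1 ('a')
  [2] 10/6 → 2 ('aa')
  [3] 6/1 → 4 ('aabb')
  [4] 1/7 → 1 ('a')
  [5] 7/2 → 3 ('abb')
  [6] 2/9 → 0 ('')
  [7] 9/5 → 3 ('baa')
  [8] 5/0 → 5 ('baabb')
  [9] 0/8 → 1 ('b')
  [10] 8/4 → 4 ('bbaa')
  [11] 4/3 → 2 ('bb')

n(n+1)/2 = 12·13/2 = 78
Σ LCP = 0 + 1 + 2 + 4 + 1 + 3 + 0 + 3 + 5 + 1 + 4 + 2 = 26
distinct = 78 − 26 = 52

52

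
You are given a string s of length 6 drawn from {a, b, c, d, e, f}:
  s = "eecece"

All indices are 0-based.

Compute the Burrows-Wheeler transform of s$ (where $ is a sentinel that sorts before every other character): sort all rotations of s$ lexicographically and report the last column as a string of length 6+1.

rank  rotation last
    0  $eecece  e
    1  ce$eece  e
    2  cece$ee  e
    3  e$eecec  c
    4  ece$eec  c
    5  ecece$e  e
    6  eecece$  $

eeecce$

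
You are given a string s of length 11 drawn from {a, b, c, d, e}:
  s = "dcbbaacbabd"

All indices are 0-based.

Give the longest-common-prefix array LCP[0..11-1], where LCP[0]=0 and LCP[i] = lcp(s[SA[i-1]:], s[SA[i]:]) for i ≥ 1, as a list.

sorted suffixes:
  #0 SA[0]=4  'aacbabd'
  #1 SA[1]=8  'abd'
  #2 SA[2]=5  'acbabd'
  #3 SA[3]=3  'baacbabd'
  #4 SA[4]=7  'babd'
  #5 SA[5]=2  'bbaacbabd'
  #6 SA[6]=9  'bd'
  #7 SA[7]=6  'cbabd'
  #8 SA[8]=1  'cbbaacbabd'
  #9 SA[9]=10  'd'
  #10 SA[10]=0  'dcbbaacbabd'

SA = [4, 8, 5, 3, 7, 2, 9, 6, 1, 10, 0]
i: (SA[i-1],SA[i]) lcp shared
  1: (4,8) 1 'a'
  2: (8,5) 1 'a'
  3: (5,3) 0 ''
  4: (3,7) 2 'ba'
  5: (7,2) 1 'b'
  6: (2,9) 1 'b'
  7: (9,6) 0 ''
  8: (6,1) 2 'cb'
  9: (1,10) 0 ''
  10: (10,0) 1 'd'

[0, 1, 1, 0, 2, 1, 1, 0, 2, 0, 1]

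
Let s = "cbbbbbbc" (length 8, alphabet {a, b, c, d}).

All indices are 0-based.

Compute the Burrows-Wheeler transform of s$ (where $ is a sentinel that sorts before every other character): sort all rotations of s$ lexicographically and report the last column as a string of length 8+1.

ccbbbbbb$

rank  rotation   last
    0  $cbbbbbbc  c
    1  bbbbbbc$c  c
    2  bbbbbc$cb  b
    3  bbbbc$cbb  b
    4  bbbc$cbbb  b
    5  bbc$cbbbb  b
    6  bc$cbbbbb  b
    7  c$cbbbbbb  b
    8  cbbbbbbc$  $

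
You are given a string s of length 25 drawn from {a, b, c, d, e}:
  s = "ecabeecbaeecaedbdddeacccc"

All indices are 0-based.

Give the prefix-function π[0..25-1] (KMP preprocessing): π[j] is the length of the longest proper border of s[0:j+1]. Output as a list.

[0, 0, 0, 0, 1, 1, 2, 0, 0, 1, 1, 2, 3, 1, 0, 0, 0, 0, 0, 1, 0, 0, 0, 0, 0]

π[0] = 0
j=1 s[j]='c': π[1]=0 (border '')
j=2 s[j]='a': π[2]=0 (border '')
j=3 s[j]='b': π[3]=0 (border '')
j=4 s[j]='e': π[4]=1 (border 'e')
j=5 s[j]='e': k: 1→0; π[5]=1 (border 'e')
j=6 s[j]='c': π[6]=2 (border 'ec')
j=7 s[j]='b': k: 2→0; π[7]=0 (border '')
j=8 s[j]='a': π[8]=0 (border '')
j=9 s[j]='e': π[9]=1 (border 'e')
j=10 s[j]='e': k: 1→0; π[10]=1 (border 'e')
j=11 s[j]='c': π[11]=2 (border 'ec')
j=12 s[j]='a': π[12]=3 (border 'eca')
j=13 s[j]='e': k: 3→0; π[13]=1 (border 'e')
j=14 s[j]='d': k: 1→0; π[14]=0 (border '')
j=15 s[j]='b': π[15]=0 (border '')
j=16 s[j]='d': π[16]=0 (border '')
j=17 s[j]='d': π[17]=0 (border '')
j=18 s[j]='d': π[18]=0 (border '')
j=19 s[j]='e': π[19]=1 (border 'e')
j=20 s[j]='a': k: 1→0; π[20]=0 (border '')
j=21 s[j]='c': π[21]=0 (border '')
j=22 s[j]='c': π[22]=0 (border '')
j=23 s[j]='c': π[23]=0 (border '')
j=24 s[j]='c': π[24]=0 (border '')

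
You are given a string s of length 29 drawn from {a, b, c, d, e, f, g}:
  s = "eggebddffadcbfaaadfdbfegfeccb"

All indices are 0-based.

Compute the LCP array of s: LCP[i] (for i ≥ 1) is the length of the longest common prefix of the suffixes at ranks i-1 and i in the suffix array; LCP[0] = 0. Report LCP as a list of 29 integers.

[0, 2, 1, 2, 0, 1, 1, 2, 0, 2, 1, 0, 1, 1, 1, 2, 0, 1, 1, 2, 0, 2, 1, 1, 2, 1, 0, 1, 1]

rank→(start, suffix):
  0 → (14, 'aaadfdbfegfeccb')
  1 → (15, 'aadfdbfegfeccb')
  2 → (9, 'adcbfaaadfdbfegfeccb')
  3 → (16, 'adfdbfegfeccb')
  4 → (28, 'b')
  5 → (4, 'bddffadcbfaaadfdbfegfeccb')
  6 → (12, 'bfaaadfdbfegfeccb')
  7 → (20, 'bfegfeccb')
  8 → (27, 'cb')
  9 → (11, 'cbfaaadfdbfegfeccb')
  10 → (26, 'ccb')
  11 → (19, 'dbfegfeccb')
  12 → (10, 'dcbfaaadfdbfegfeccb')
  13 → (5, 'ddffadcbfaaadfdbfegfeccb')
  14 → (17, 'dfdbfegfeccb')
  15 → (6, 'dffadcbfaaadfdbfegfeccb')
  16 → (3, 'ebddffadcbfaaadfdbfegfeccb')
  17 → (25, 'eccb')
  18 → (22, 'egfeccb')
  19 → (0, 'eggebddffadcbfaaadfdbfegfeccb')
  20 → (13, 'faaadfdbfegfeccb')
  21 → (8, 'fadcbfaaadfdbfegfeccb')
  22 → (18, 'fdbfegfeccb')
  23 → (24, 'feccb')
  24 → (21, 'fegfeccb')
  25 → (7, 'ffadcbfaaadfdbfegfeccb')
  26 → (2, 'gebddffadcbfaaadfdbfegfeccb')
  27 → (23, 'gfeccb')
  28 → (1, 'ggebddffadcbfaaadfdbfegfeccb')

SA = [14, 15, 9, 16, 28, 4, 12, 20, 27, 11, 26, 19, 10, 5, 17, 6, 3, 25, 22, 0, 13, 8, 18, 24, 21, 7, 2, 23, 1]
[i] adj suffixes → lcp
  [1] 14/15 → 2 ('aa')
  [2] 15/9 → 1 ('a')
  [3] 9/16 → 2 ('ad')
  [4] 16/28 → 0 ('')
  [5] 28/4 → 1 ('b')
  [6] 4/12 → 1 ('b')
  [7] 12/20 → 2 ('bf')
  [8] 20/27 → 0 ('')
  [9] 27/11 → 2 ('cb')
  [10] 11/26 → 1 ('c')
  [11] 26/19 → 0 ('')
  [12] 19/10 → 1 ('d')
  [13] 10/5 → 1 ('d')
  [14] 5/17 → 1 ('d')
  [15] 17/6 → 2 ('df')
  [16] 6/3 → 0 ('')
  [17] 3/25 → 1 ('e')
  [18] 25/22 → 1 ('e')
  [19] 22/0 → 2 ('eg')
  [20] 0/13 → 0 ('')
  [21] 13/8 → 2 ('fa')
  [22] 8/18 → 1 ('f')
  [23] 18/24 → 1 ('f')
  [24] 24/21 → 2 ('fe')
  [25] 21/7 → 1 ('f')
  [26] 7/2 → 0 ('')
  [27] 2/23 → 1 ('g')
  [28] 23/1 → 1 ('g')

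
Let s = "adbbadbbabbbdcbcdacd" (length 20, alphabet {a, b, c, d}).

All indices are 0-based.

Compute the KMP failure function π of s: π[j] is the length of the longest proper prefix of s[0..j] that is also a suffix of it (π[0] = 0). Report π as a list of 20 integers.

π[0] = 0
j=1 s[j]='d': π[1]=0 (border '')
j=2 s[j]='b': π[2]=0 (border '')
j=3 s[j]='b': π[3]=0 (border '')
j=4 s[j]='a': π[4]=1 (border 'a')
j=5 s[j]='d': π[5]=2 (border 'ad')
j=6 s[j]='b': π[6]=3 (border 'adb')
j=7 s[j]='b': π[7]=4 (border 'adbb')
j=8 s[j]='a': π[8]=5 (border 'adbba')
j=9 s[j]='b': k: 5→1→0; π[9]=0 (border '')
j=10 s[j]='b': π[10]=0 (border '')
j=11 s[j]='b': π[11]=0 (border '')
j=12 s[j]='d': π[12]=0 (border '')
j=13 s[j]='c': π[13]=0 (border '')
j=14 s[j]='b': π[14]=0 (border '')
j=15 s[j]='c': π[15]=0 (border '')
j=16 s[j]='d': π[16]=0 (border '')
j=17 s[j]='a': π[17]=1 (border 'a')
j=18 s[j]='c': k: 1→0; π[18]=0 (border '')
j=19 s[j]='d': π[19]=0 (border '')

[0, 0, 0, 0, 1, 2, 3, 4, 5, 0, 0, 0, 0, 0, 0, 0, 0, 1, 0, 0]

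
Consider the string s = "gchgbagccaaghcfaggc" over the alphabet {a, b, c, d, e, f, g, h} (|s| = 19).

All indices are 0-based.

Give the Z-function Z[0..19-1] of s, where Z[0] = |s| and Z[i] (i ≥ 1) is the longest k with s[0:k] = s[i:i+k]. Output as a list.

Z[0]=19
i=1: i≥r, start 0; Z[1]=0
i=2: i≥r, start 0; Z[2]=0
i=3: i≥r, start 0; Z[3]=1 scan→box=[3,4)
i=4: i≥r, start 0; Z[4]=0
i=5: i≥r, start 0; Z[5]=0
i=6: i≥r, start 0; Z[6]=2 scan→box=[6,8)
i=7: min(r-i=1, Z[1]=0)=0; Z[7]=0
i=8: i≥r, start 0; Z[8]=0
i=9: i≥r, start 0; Z[9]=0
i=10: i≥r, start 0; Z[10]=0
i=11: i≥r, start 0; Z[11]=1 scan→box=[11,12)
i=12: i≥r, start 0; Z[12]=0
i=13: i≥r, start 0; Z[13]=0
i=14: i≥r, start 0; Z[14]=0
i=15: i≥r, start 0; Z[15]=0
i=16: i≥r, start 0; Z[16]=1 scan→box=[16,17)
i=17: i≥r, start 0; Z[17]=2 scan→box=[17,19)
i=18: min(r-i=1, Z[1]=0)=0; Z[18]=0

[19, 0, 0, 1, 0, 0, 2, 0, 0, 0, 0, 1, 0, 0, 0, 0, 1, 2, 0]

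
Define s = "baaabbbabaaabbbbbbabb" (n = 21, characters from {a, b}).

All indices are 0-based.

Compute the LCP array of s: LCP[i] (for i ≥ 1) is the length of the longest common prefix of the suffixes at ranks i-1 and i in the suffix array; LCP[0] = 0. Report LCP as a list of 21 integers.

sorted suffixes:
  #0 SA[0]=1  'aaabbbabaaabbbbbbabb'
  #1 SA[1]=9  'aaabbbbbbabb'
  #2 SA[2]=2  'aabbbabaaabbbbbbabb'
  #3 SA[3]=10  'aabbbbbbabb'
  #4 SA[4]=7  'abaaabbbbbbabb'
  #5 SA[5]=18  'abb'
  #6 SA[6]=3  'abbbabaaabbbbbbabb'
  #7 SA[7]=11  'abbbbbbabb'
  #8 SA[8]=20  'b'
  #9 SA[9]=0  'baaabbbabaaabbbbbbabb'
  #10 SA[10]=8  'baaabbbbbbabb'
  #11 SA[11]=6  'babaaabbbbbbabb'
  #12 SA[12]=17  'babb'
  #13 SA[13]=19  'bb'
  #14 SA[14]=5  'bbabaaabbbbbbabb'
  #15 SA[15]=16  'bbabb'
  #16 SA[16]=4  'bbbabaaabbbbbbabb'
  #17 SA[17]=15  'bbbabb'
  #18 SA[18]=14  'bbbbabb'
  #19 SA[19]=13  'bbbbbabb'
  #20 SA[20]=12  'bbbbbbabb'

SA = [1, 9, 2, 10, 7, 18, 3, 11, 20, 0, 8, 6, 17, 19, 5, 16, 4, 15, 14, 13, 12]
[i] adj suffixes → lcp
  [1] 1/9 → 6 ('aaabbb')
  [2] 9/2 → 2 ('aa')
  [3] 2/10 → 5 ('aabbb')
  [4] 10/7 → 1 ('a')
  [5] 7/18 → 2 ('ab')
  [6] 18/3 → 3 ('abb')
  [7] 3/11 → 4 ('abbb')
  [8] 11/20 → 0 ('')
  [9] 20/0 → 1 ('b')
  [10] 0/8 → 7 ('baaabbb')
  [11] 8/6 → 2 ('ba')
  [12] 6/17 → 3 ('bab')
  [13] 17/19 → 1 ('b')
  [14] 19/5 → 2 ('bb')
  [15] 5/16 → 4 ('bbab')
  [16] 16/4 → 2 ('bb')
  [17] 4/15 → 5 ('bbbab')
  [18] 15/14 → 3 ('bbb')
  [19] 14/13 → 4 ('bbbb')
  [20] 13/12 → 5 ('bbbbb')

[0, 6, 2, 5, 1, 2, 3, 4, 0, 1, 7, 2, 3, 1, 2, 4, 2, 5, 3, 4, 5]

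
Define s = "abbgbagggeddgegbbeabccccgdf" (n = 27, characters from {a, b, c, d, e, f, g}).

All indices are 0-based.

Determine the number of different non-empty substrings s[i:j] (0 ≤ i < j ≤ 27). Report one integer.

350

rank | idx | suffix
   0 |   0 | abbgbagggeddgegbbeabccccgdf
   1 |  18 | abccccgdf
   2 |   5 | agggeddgegbbeabccccgdf
   3 |   4 | bagggeddgegbbeabccccgdf
   4 |  15 | bbeabccccgdf
   5 |   1 | bbgbagggeddgegbbeabccccgdf
   6 |  19 | bccccgdf
   7 |  16 | beabccccgdf
   8 |   2 | bgbagggeddgegbbeabccccgdf
   9 |  20 | ccccgdf
  10 |  21 | cccgdf
  11 |  22 | ccgdf
  12 |  23 | cgdf
  13 |  10 | ddgegbbeabccccgdf
  14 |  25 | df
  15 |  11 | dgegbbeabccccgdf
  16 |  17 | eabccccgdf
  17 |   9 | eddgegbbeabccccgdf
  18 |  13 | egbbeabccccgdf
  19 |  26 | f
  20 |   3 | gbagggeddgegbbeabccccgdf
  21 |  14 | gbbeabccccgdf
  22 |  24 | gdf
  23 |   8 | geddgegbbeabccccgdf
  24 |  12 | gegbbeabccccgdf
  25 |   7 | ggeddgegbbeabccccgdf
  26 |   6 | gggeddgegbbeabccccgdf

SA = [0, 18, 5, 4, 15, 1, 19, 16, 2, 20, 21, 22, 23, 10, 25, 11, 17, 9, 13, 26, 3, 14, 24, 8, 12, 7, 6]
i: (SA[i-1],SA[i]) lcp shared
  1: (0,18) 2 'ab'
  2: (18,5) 1 'a'
  3: (5,4) 0 ''
  4: (4,15) 1 'b'
  5: (15,1) 2 'bb'
  6: (1,19) 1 'b'
  7: (19,16) 1 'b'
  8: (16,2) 1 'b'
  9: (2,20) 0 ''
  10: (20,21) 3 'ccc'
  11: (21,22) 2 'cc'
  12: (22,23) 1 'c'
  13: (23,10) 0 ''
  14: (10,25) 1 'd'
  15: (25,11) 1 'd'
  16: (11,17) 0 ''
  17: (17,9) 1 'e'
  18: (9,13) 1 'e'
  19: (13,26) 0 ''
  20: (26,3) 0 ''
  21: (3,14) 2 'gb'
  22: (14,24) 1 'g'
  23: (24,8) 1 'g'
  24: (8,12) 2 'ge'
  25: (12,7) 1 'g'
  26: (7,6) 2 'gg'

n(n+1)/2 = 27·28/2 = 378
Σ LCP = 0 + 2 + 1 + 0 + 1 + 2 + 1 + 1 + 1 + 0 + 3 + 2 + 1 + 0 + 1 + 1 + 0 + 1 + 1 + 0 + 0 + 2 + 1 + 1 + 2 + 1 + 2 = 28
distinct = 378 − 28 = 350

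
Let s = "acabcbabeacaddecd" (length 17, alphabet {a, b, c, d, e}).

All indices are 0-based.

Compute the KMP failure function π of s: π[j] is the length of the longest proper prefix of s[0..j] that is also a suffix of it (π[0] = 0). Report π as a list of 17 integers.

π[0] = 0
j=1 s[j]='c': π[1]=0 (border '')
j=2 s[j]='a': π[2]=1 (border 'a')
j=3 s[j]='b': k: 1→0; π[3]=0 (border '')
j=4 s[j]='c': π[4]=0 (border '')
j=5 s[j]='b': π[5]=0 (border '')
j=6 s[j]='a': π[6]=1 (border 'a')
j=7 s[j]='b': k: 1→0; π[7]=0 (border '')
j=8 s[j]='e': π[8]=0 (border '')
j=9 s[j]='a': π[9]=1 (border 'a')
j=10 s[j]='c': π[10]=2 (border 'ac')
j=11 s[j]='a': π[11]=3 (border 'aca')
j=12 s[j]='d': k: 3→1→0; π[12]=0 (border '')
j=13 s[j]='d': π[13]=0 (border '')
j=14 s[j]='e': π[14]=0 (border '')
j=15 s[j]='c': π[15]=0 (border '')
j=16 s[j]='d': π[16]=0 (border '')

[0, 0, 1, 0, 0, 0, 1, 0, 0, 1, 2, 3, 0, 0, 0, 0, 0]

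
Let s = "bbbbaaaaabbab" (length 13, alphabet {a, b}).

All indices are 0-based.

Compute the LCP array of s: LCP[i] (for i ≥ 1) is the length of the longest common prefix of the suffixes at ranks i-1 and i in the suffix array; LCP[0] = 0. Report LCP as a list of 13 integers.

[0, 4, 3, 2, 1, 2, 0, 1, 2, 1, 3, 2, 3]

rank→(start, suffix):
  0 → (4, 'aaaaabbab')
  1 → (5, 'aaaabbab')
  2 → (6, 'aaabbab')
  3 → (7, 'aabbab')
  4 → (11, 'ab')
  5 → (8, 'abbab')
  6 → (12, 'b')
  7 → (3, 'baaaaabbab')
  8 → (10, 'bab')
  9 → (2, 'bbaaaaabbab')
  10 → (9, 'bbab')
  11 → (1, 'bbbaaaaabbab')
  12 → (0, 'bbbbaaaaabbab')

SA = [4, 5, 6, 7, 11, 8, 12, 3, 10, 2, 9, 1, 0]
i: (SA[i-1],SA[i]) lcp shared
  1: (4,5) 4 'aaaa'
  2: (5,6) 3 'aaa'
  3: (6,7) 2 'aa'
  4: (7,11) 1 'a'
  5: (11,8) 2 'ab'
  6: (8,12) 0 ''
  7: (12,3) 1 'b'
  8: (3,10) 2 'ba'
  9: (10,2) 1 'b'
  10: (2,9) 3 'bba'
  11: (9,1) 2 'bb'
  12: (1,0) 3 'bbb'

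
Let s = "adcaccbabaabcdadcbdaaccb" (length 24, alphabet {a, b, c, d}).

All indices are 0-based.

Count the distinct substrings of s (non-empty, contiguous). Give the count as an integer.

266

rank→(start, suffix):
  0 → (9, 'aabcdadcbdaaccb')
  1 → (19, 'aaccb')
  2 → (7, 'abaabcdadcbdaaccb')
  3 → (10, 'abcdadcbdaaccb')
  4 → (20, 'accb')
  5 → (3, 'accbabaabcdadcbdaaccb')
  6 → (0, 'adcaccbabaabcdadcbdaaccb')
  7 → (14, 'adcbdaaccb')
  8 → (23, 'b')
  9 → (8, 'baabcdadcbdaaccb')
  10 → (6, 'babaabcdadcbdaaccb')
  11 → (11, 'bcdadcbdaaccb')
  12 → (17, 'bdaaccb')
  13 → (2, 'caccbabaabcdadcbdaaccb')
  14 → (22, 'cb')
  15 → (5, 'cbabaabcdadcbdaaccb')
  16 → (16, 'cbdaaccb')
  17 → (21, 'ccb')
  18 → (4, 'ccbabaabcdadcbdaaccb')
  19 → (12, 'cdadcbdaaccb')
  20 → (18, 'daaccb')
  21 → (13, 'dadcbdaaccb')
  22 → (1, 'dcaccbabaabcdadcbdaaccb')
  23 → (15, 'dcbdaaccb')

SA = [9, 19, 7, 10, 20, 3, 0, 14, 23, 8, 6, 11, 17, 2, 22, 5, 16, 21, 4, 12, 18, 13, 1, 15]
i: (SA[i-1],SA[i]) lcp shared
  1: (9,19) 2 'aa'
  2: (19,7) 1 'a'
  3: (7,10) 2 'ab'
  4: (10,20) 1 'a'
  5: (20,3) 4 'accb'
  6: (3,0) 1 'a'
  7: (0,14) 3 'adc'
  8: (14,23) 0 ''
  9: (23,8) 1 'b'
  10: (8,6) 2 'ba'
  11: (6,11) 1 'b'
  12: (11,17) 1 'b'
  13: (17,2) 0 ''
  14: (2,22) 1 'c'
  15: (22,5) 2 'cb'
  16: (5,16) 2 'cb'
  17: (16,21) 1 'c'
  18: (21,4) 3 'ccb'
  19: (4,12) 1 'c'
  20: (12,18) 0 ''
  21: (18,13) 2 'da'
  22: (13,1) 1 'd'
  23: (1,15) 2 'dc'

n(n+1)/2 = 24·25/2 = 300
Σ LCP = 0 + 2 + 1 + 2 + 1 + 4 + 1 + 3 + 0 + 1 + 2 + 1 + 1 + 0 + 1 + 2 + 2 + 1 + 3 + 1 + 0 + 2 + 1 + 2 = 34
distinct = 300 − 34 = 266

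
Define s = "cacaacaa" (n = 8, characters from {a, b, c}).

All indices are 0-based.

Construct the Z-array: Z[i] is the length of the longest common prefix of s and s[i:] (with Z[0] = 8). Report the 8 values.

Z[0]=8
i=1: outside box; Z[1]=0
i=2: outside box; Z[2]=2 extend→box=[2,4)
i=3: min(r-i=1, Z[1]=0)=0; Z[3]=0
i=4: outside box; Z[4]=0
i=5: outside box; Z[5]=2 extend→box=[5,7)
i=6: min(r-i=1, Z[1]=0)=0; Z[6]=0
i=7: outside box; Z[7]=0

[8, 0, 2, 0, 0, 2, 0, 0]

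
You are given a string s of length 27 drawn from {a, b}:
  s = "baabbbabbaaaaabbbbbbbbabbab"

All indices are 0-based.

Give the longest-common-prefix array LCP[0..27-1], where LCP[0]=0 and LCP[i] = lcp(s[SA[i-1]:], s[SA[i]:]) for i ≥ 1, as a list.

rank | idx | suffix
   0 |   9 | aaaaabbbbbbbbabbab
   1 |  10 | aaaabbbbbbbbabbab
   2 |  11 | aaabbbbbbbbabbab
   3 |   1 | aabbbabbaaaaabbbbbbbbabbab
   4 |  12 | aabbbbbbbbabbab
   5 |  25 | ab
   6 |   6 | abbaaaaabbbbbbbbabbab
   7 |  22 | abbab
   8 |   2 | abbbabbaaaaabbbbbbbbabbab
   9 |  13 | abbbbbbbbabbab
  10 |  26 | b
  11 |   8 | baaaaabbbbbbbbabbab
  12 |   0 | baabbbabbaaaaabbbbbbbbabbab
  13 |  24 | bab
  14 |   5 | babbaaaaabbbbbbbbabbab
  15 |  21 | babbab
  16 |   7 | bbaaaaabbbbbbbbabbab
  17 |  23 | bbab
  18 |   4 | bbabbaaaaabbbbbbbbabbab
  19 |  20 | bbabbab
  20 |   3 | bbbabbaaaaabbbbbbbbabbab
  21 |  19 | bbbabbab
  22 |  18 | bbbbabbab
  23 |  17 | bbbbbabbab
  24 |  16 | bbbbbbabbab
  25 |  15 | bbbbbbbabbab
  26 |  14 | bbbbbbbbabbab

SA = [9, 10, 11, 1, 12, 25, 6, 22, 2, 13, 26, 8, 0, 24, 5, 21, 7, 23, 4, 20, 3, 19, 18, 17, 16, 15, 14]
rank  pair      lcp
   1  s[9:],s[10:]  4  'aaaa'
   2  s[10:],s[11:]  3  'aaa'
   3  s[11:],s[1:]  2  'aa'
   4  s[1:],s[12:]  5  'aabbb'
   5  s[12:],s[25:]  1  'a'
   6  s[25:],s[6:]  2  'ab'
   7  s[6:],s[22:]  4  'abba'
   8  s[22:],s[2:]  3  'abb'
   9  s[2:],s[13:]  4  'abbb'
  10  s[13:],s[26:]  0  ''
  11  s[26:],s[8:]  1  'b'
  12  s[8:],s[0:]  3  'baa'
  13  s[0:],s[24:]  2  'ba'
  14  s[24:],s[5:]  3  'bab'
  15  s[5:],s[21:]  5  'babba'
  16  s[21:],s[7:]  1  'b'
  17  s[7:],s[23:]  3  'bba'
  18  s[23:],s[4:]  4  'bbab'
  19  s[4:],s[20:]  6  'bbabba'
  20  s[20:],s[3:]  2  'bb'
  21  s[3:],s[19:]  7  'bbbabba'
  22  s[19:],s[18:]  3  'bbb'
  23  s[18:],s[17:]  4  'bbbb'
  24  s[17:],s[16:]  5  'bbbbb'
  25  s[16:],s[15:]  6  'bbbbbb'
  26  s[15:],s[14:]  7  'bbbbbbb'

[0, 4, 3, 2, 5, 1, 2, 4, 3, 4, 0, 1, 3, 2, 3, 5, 1, 3, 4, 6, 2, 7, 3, 4, 5, 6, 7]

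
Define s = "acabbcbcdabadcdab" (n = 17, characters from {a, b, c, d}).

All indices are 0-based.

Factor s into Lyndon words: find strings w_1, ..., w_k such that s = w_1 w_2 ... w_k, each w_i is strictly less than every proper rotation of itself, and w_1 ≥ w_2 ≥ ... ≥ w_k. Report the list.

["ac", "abbcbcd", "abadcd", "ab"]

emit factor 1: 'ac' (i=0, period=2)
emit factor 2: 'abbcbcd' (i=2, period=7)
emit factor 3: 'abadcd' (i=9, period=6)
emit factor 4: 'ab' (i=15, period=2)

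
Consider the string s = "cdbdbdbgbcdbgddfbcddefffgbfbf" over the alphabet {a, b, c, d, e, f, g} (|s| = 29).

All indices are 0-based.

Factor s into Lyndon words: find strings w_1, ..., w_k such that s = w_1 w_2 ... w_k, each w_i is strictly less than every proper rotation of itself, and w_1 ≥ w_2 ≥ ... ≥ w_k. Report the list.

["cd", "bdbdbg", "bcdbgddfbcddefffgbfbf"]

emit factor 1: 'cd' (i=0, period=2)
emit factor 2: 'bdbdbg' (i=2, period=6)
emit factor 3: 'bcdbgddfbcddefffgbfbf' (i=8, period=21)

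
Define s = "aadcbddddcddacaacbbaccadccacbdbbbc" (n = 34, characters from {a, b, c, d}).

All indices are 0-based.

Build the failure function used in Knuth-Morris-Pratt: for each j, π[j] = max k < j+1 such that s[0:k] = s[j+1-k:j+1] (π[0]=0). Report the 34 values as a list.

[0, 1, 0, 0, 0, 0, 0, 0, 0, 0, 0, 0, 1, 0, 1, 2, 0, 0, 0, 1, 0, 0, 1, 0, 0, 0, 1, 0, 0, 0, 0, 0, 0, 0]

π[0] = 0
j=1 s[j]='a': π[1]=1 (border 'a')
j=2 s[j]='d': k: 1→0; π[2]=0 (border '')
j=3 s[j]='c': π[3]=0 (border '')
j=4 s[j]='b': π[4]=0 (border '')
j=5 s[j]='d': π[5]=0 (border '')
j=6 s[j]='d': π[6]=0 (border '')
j=7 s[j]='d': π[7]=0 (border '')
j=8 s[j]='d': π[8]=0 (border '')
j=9 s[j]='c': π[9]=0 (border '')
j=10 s[j]='d': π[10]=0 (border '')
j=11 s[j]='d': π[11]=0 (border '')
j=12 s[j]='a': π[12]=1 (border 'a')
j=13 s[j]='c': k: 1→0; π[13]=0 (border '')
j=14 s[j]='a': π[14]=1 (border 'a')
j=15 s[j]='a': π[15]=2 (border 'aa')
j=16 s[j]='c': k: 2→1→0; π[16]=0 (border '')
j=17 s[j]='b': π[17]=0 (border '')
j=18 s[j]='b': π[18]=0 (border '')
j=19 s[j]='a': π[19]=1 (border 'a')
j=20 s[j]='c': k: 1→0; π[20]=0 (border '')
j=21 s[j]='c': π[21]=0 (border '')
j=22 s[j]='a': π[22]=1 (border 'a')
j=23 s[j]='d': k: 1→0; π[23]=0 (border '')
j=24 s[j]='c': π[24]=0 (border '')
j=25 s[j]='c': π[25]=0 (border '')
j=26 s[j]='a': π[26]=1 (border 'a')
j=27 s[j]='c': k: 1→0; π[27]=0 (border '')
j=28 s[j]='b': π[28]=0 (border '')
j=29 s[j]='d': π[29]=0 (border '')
j=30 s[j]='b': π[30]=0 (border '')
j=31 s[j]='b': π[31]=0 (border '')
j=32 s[j]='b': π[32]=0 (border '')
j=33 s[j]='c': π[33]=0 (border '')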